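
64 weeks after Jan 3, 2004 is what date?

Adding 64 weeks = 448 days from January 3, 2004.
January has 31 days, so 31 − 3 = 28 days remain after January 3, 2004; 448 − 28 = 420 left.
February 2004 has 29 days (2004 is a leap year): 420 − 29 = 391 left.
March 2004 has 31 days: 391 − 31 = 360 left.
April 2004 has 30 days: 360 − 30 = 330 left.
May 2004 has 31 days: 330 − 31 = 299 left.
June 2004 has 30 days: 299 − 30 = 269 left.
July 2004 has 31 days: 269 − 31 = 238 left.
August 2004 has 31 days: 238 − 31 = 207 left.
September 2004 has 30 days: 207 − 30 = 177 left.
October 2004 has 31 days: 177 − 31 = 146 left.
November 2004 has 30 days: 146 − 30 = 116 left.
December 2004 has 31 days: 116 − 31 = 85 left.
January 2005 has 31 days: 85 − 31 = 54 left.
February 2005 has 28 days (2005 is not a leap year): 54 − 28 = 26 left.
26 days into March 2005 → March 26, 2005.

March 26, 2005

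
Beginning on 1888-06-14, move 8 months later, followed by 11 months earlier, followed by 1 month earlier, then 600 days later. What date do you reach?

October 6, 1889

Adding 8 months from June 14, 1888:
month 6 + 8 = 14, which is month 2 of year 1889 → February 1889.
Day 14 is valid in February, giving February 14, 1889.
Subtracting 11 months from February 14, 1889:
month 2 − 11 = -9, which is month 3 of year 1888 → March 1888.
Day 14 is valid in March, giving March 14, 1888.
Subtracting 1 month from March 14, 1888:
month 3 − 1 = 2 → February 1888.
Day 14 is valid in February, giving February 14, 1888.
Counting forward 600 days from February 14, 1888:
February has 29 days, so 29 − 14 = 15 days remain after February 14, 1888; 600 − 15 = 585 left.
March 1888 has 31 days: 585 − 31 = 554 left.
April 1888 has 30 days: 554 − 30 = 524 left.
May 1888 has 31 days: 524 − 31 = 493 left.
June 1888 has 30 days: 493 − 30 = 463 left.
July 1888 has 31 days: 463 − 31 = 432 left.
August 1888 has 31 days: 432 − 31 = 401 left.
September 1888 has 30 days: 401 − 30 = 371 left.
October 1888 has 31 days: 371 − 31 = 340 left.
November 1888 has 30 days: 340 − 30 = 310 left.
December 1888 has 31 days: 310 − 31 = 279 left.
January 1889 has 31 days: 279 − 31 = 248 left.
February 1889 has 28 days (1889 is not a leap year): 248 − 28 = 220 left.
March 1889 has 31 days: 220 − 31 = 189 left.
April 1889 has 30 days: 189 − 30 = 159 left.
May 1889 has 31 days: 159 − 31 = 128 left.
June 1889 has 30 days: 128 − 30 = 98 left.
July 1889 has 31 days: 98 − 31 = 67 left.
August 1889 has 31 days: 67 − 31 = 36 left.
September 1889 has 30 days: 36 − 30 = 6 left.
6 days into October 1889 → October 6, 1889.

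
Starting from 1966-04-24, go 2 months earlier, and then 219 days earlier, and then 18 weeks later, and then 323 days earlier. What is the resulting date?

January 4, 1965

Counting back 2 months from April 24, 1966:
month 4 − 2 = 2 → February 1966.
Day 24 is valid in February, giving February 24, 1966.
Counting back 219 days from February 24, 1966:
Going back 24 days from February 24, 1966 reaches the end of the previous month; 219 − 24 = 195 left.
January 1966 has 31 days: 195 − 31 = 164 left.
December 1965 has 31 days: 164 − 31 = 133 left.
November 1965 has 30 days: 133 − 30 = 103 left.
October 1965 has 31 days: 103 − 31 = 72 left.
September 1965 has 30 days: 72 − 30 = 42 left.
August 1965 has 31 days: 42 − 31 = 11 left.
July 1965 has 31 days; 31 − 11 = 20 → July 20, 1965.
Advancing 18 weeks (= 126 days) from July 20, 1965:
July has 31 days, so 31 − 20 = 11 days remain after July 20, 1965; 126 − 11 = 115 left.
August 1965 has 31 days: 115 − 31 = 84 left.
September 1965 has 30 days: 84 − 30 = 54 left.
October 1965 has 31 days: 54 − 31 = 23 left.
23 days into November 1965 → November 23, 1965.
Counting back 323 days from November 23, 1965:
Going back 23 days from November 23, 1965 reaches the end of the previous month; 323 − 23 = 300 left.
October 1965 has 31 days: 300 − 31 = 269 left.
September 1965 has 30 days: 269 − 30 = 239 left.
August 1965 has 31 days: 239 − 31 = 208 left.
July 1965 has 31 days: 208 − 31 = 177 left.
June 1965 has 30 days: 177 − 30 = 147 left.
May 1965 has 31 days: 147 − 31 = 116 left.
April 1965 has 30 days: 116 − 30 = 86 left.
March 1965 has 31 days: 86 − 31 = 55 left.
February 1965 has 28 days (1965 is not a leap year): 55 − 28 = 27 left.
January 1965 has 31 days; 31 − 27 = 4 → January 4, 1965.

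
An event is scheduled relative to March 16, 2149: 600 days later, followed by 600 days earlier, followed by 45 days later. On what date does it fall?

Counting forward 600 days from March 16, 2149:
March has 31 days, so 31 − 16 = 15 days remain after March 16, 2149; 600 − 15 = 585 left.
April 2149 has 30 days: 585 − 30 = 555 left.
May 2149 has 31 days: 555 − 31 = 524 left.
June 2149 has 30 days: 524 − 30 = 494 left.
July 2149 has 31 days: 494 − 31 = 463 left.
August 2149 has 31 days: 463 − 31 = 432 left.
September 2149 has 30 days: 432 − 30 = 402 left.
October 2149 has 31 days: 402 − 31 = 371 left.
November 2149 has 30 days: 371 − 30 = 341 left.
December 2149 has 31 days: 341 − 31 = 310 left.
January 2150 has 31 days: 310 − 31 = 279 left.
February 2150 has 28 days (2150 is not a leap year): 279 − 28 = 251 left.
March 2150 has 31 days: 251 − 31 = 220 left.
April 2150 has 30 days: 220 − 30 = 190 left.
May 2150 has 31 days: 190 − 31 = 159 left.
June 2150 has 30 days: 159 − 30 = 129 left.
July 2150 has 31 days: 129 − 31 = 98 left.
August 2150 has 31 days: 98 − 31 = 67 left.
September 2150 has 30 days: 67 − 30 = 37 left.
October 2150 has 31 days: 37 − 31 = 6 left.
6 days into November 2150 → November 6, 2150.
Subtracting 600 days from November 6, 2150:
Going back 6 days from November 6, 2150 reaches the end of the previous month; 600 − 6 = 594 left.
October 2150 has 31 days: 594 − 31 = 563 left.
September 2150 has 30 days: 563 − 30 = 533 left.
August 2150 has 31 days: 533 − 31 = 502 left.
July 2150 has 31 days: 502 − 31 = 471 left.
June 2150 has 30 days: 471 − 30 = 441 left.
May 2150 has 31 days: 441 − 31 = 410 left.
April 2150 has 30 days: 410 − 30 = 380 left.
March 2150 has 31 days: 380 − 31 = 349 left.
February 2150 has 28 days (2150 is not a leap year): 349 − 28 = 321 left.
January 2150 has 31 days: 321 − 31 = 290 left.
December 2149 has 31 days: 290 − 31 = 259 left.
November 2149 has 30 days: 259 − 30 = 229 left.
October 2149 has 31 days: 229 − 31 = 198 left.
September 2149 has 30 days: 198 − 30 = 168 left.
August 2149 has 31 days: 168 − 31 = 137 left.
July 2149 has 31 days: 137 − 31 = 106 left.
June 2149 has 30 days: 106 − 30 = 76 left.
May 2149 has 31 days: 76 − 31 = 45 left.
April 2149 has 30 days: 45 − 30 = 15 left.
March 2149 has 31 days; 31 − 15 = 16 → March 16, 2149.
Counting forward 45 days from March 16, 2149:
March has 31 days, so 31 − 16 = 15 days remain after March 16, 2149; 45 − 15 = 30 left.
30 days into April 2149 → April 30, 2149.

April 30, 2149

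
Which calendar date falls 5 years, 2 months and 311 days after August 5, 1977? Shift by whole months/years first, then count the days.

August 12, 1983

Adding 5 years, 2 months and 311 days from August 5, 1977: first the month/year part, then the days.
+5 years → 1982; month 8 + 2 = 10 → October 1982.
Day 5 is valid in October, giving October 5, 1982.
Now add 311 days from October 5, 1982.
October has 31 days, so 31 − 5 = 26 days remain after October 5, 1982; 311 − 26 = 285 left.
November 1982 has 30 days: 285 − 30 = 255 left.
December 1982 has 31 days: 255 − 31 = 224 left.
January 1983 has 31 days: 224 − 31 = 193 left.
February 1983 has 28 days (1983 is not a leap year): 193 − 28 = 165 left.
March 1983 has 31 days: 165 − 31 = 134 left.
April 1983 has 30 days: 134 − 30 = 104 left.
May 1983 has 31 days: 104 − 31 = 73 left.
June 1983 has 30 days: 73 − 30 = 43 left.
July 1983 has 31 days: 43 − 31 = 12 left.
12 days into August 1983 → August 12, 1983.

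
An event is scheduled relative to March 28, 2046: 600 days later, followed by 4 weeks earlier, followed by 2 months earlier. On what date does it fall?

Adding 600 days from March 28, 2046:
March has 31 days, so 31 − 28 = 3 days remain after March 28, 2046; 600 − 3 = 597 left.
April 2046 has 30 days: 597 − 30 = 567 left.
May 2046 has 31 days: 567 − 31 = 536 left.
June 2046 has 30 days: 536 − 30 = 506 left.
July 2046 has 31 days: 506 − 31 = 475 left.
August 2046 has 31 days: 475 − 31 = 444 left.
September 2046 has 30 days: 444 − 30 = 414 left.
October 2046 has 31 days: 414 − 31 = 383 left.
November 2046 has 30 days: 383 − 30 = 353 left.
December 2046 has 31 days: 353 − 31 = 322 left.
January 2047 has 31 days: 322 − 31 = 291 left.
February 2047 has 28 days (2047 is not a leap year): 291 − 28 = 263 left.
March 2047 has 31 days: 263 − 31 = 232 left.
April 2047 has 30 days: 232 − 30 = 202 left.
May 2047 has 31 days: 202 − 31 = 171 left.
June 2047 has 30 days: 171 − 30 = 141 left.
July 2047 has 31 days: 141 − 31 = 110 left.
August 2047 has 31 days: 110 − 31 = 79 left.
September 2047 has 30 days: 79 − 30 = 49 left.
October 2047 has 31 days: 49 − 31 = 18 left.
18 days into November 2047 → November 18, 2047.
Counting back 4 weeks (= 28 days) from November 18, 2047:
Going back 18 days from November 18, 2047 reaches the end of the previous month; 28 − 18 = 10 left.
October 2047 has 31 days; 31 − 10 = 21 → October 21, 2047.
Going back 2 months from October 21, 2047:
month 10 − 2 = 8 → August 2047.
Day 21 is valid in August, giving August 21, 2047.

August 21, 2047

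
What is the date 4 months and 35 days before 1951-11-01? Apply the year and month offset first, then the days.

Counting back 4 months and 35 days from November 1, 1951: first the month/year part, then the days.
month 11 − 4 = 7 → July 1951.
Day 1 is valid in July, giving July 1, 1951.
Now subtract 35 days from July 1, 1951.
Going back 1 day from July 1, 1951 reaches the end of the previous month; 35 − 1 = 34 left.
June 1951 has 30 days: 34 − 30 = 4 left.
May 1951 has 31 days; 31 − 4 = 27 → May 27, 1951.

May 27, 1951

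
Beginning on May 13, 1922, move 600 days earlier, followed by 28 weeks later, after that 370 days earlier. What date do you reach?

Subtracting 600 days from May 13, 1922:
Going back 13 days from May 13, 1922 reaches the end of the previous month; 600 − 13 = 587 left.
April 1922 has 30 days: 587 − 30 = 557 left.
March 1922 has 31 days: 557 − 31 = 526 left.
February 1922 has 28 days (1922 is not a leap year): 526 − 28 = 498 left.
January 1922 has 31 days: 498 − 31 = 467 left.
December 1921 has 31 days: 467 − 31 = 436 left.
November 1921 has 30 days: 436 − 30 = 406 left.
October 1921 has 31 days: 406 − 31 = 375 left.
September 1921 has 30 days: 375 − 30 = 345 left.
August 1921 has 31 days: 345 − 31 = 314 left.
July 1921 has 31 days: 314 − 31 = 283 left.
June 1921 has 30 days: 283 − 30 = 253 left.
May 1921 has 31 days: 253 − 31 = 222 left.
April 1921 has 30 days: 222 − 30 = 192 left.
March 1921 has 31 days: 192 − 31 = 161 left.
February 1921 has 28 days (1921 is not a leap year): 161 − 28 = 133 left.
January 1921 has 31 days: 133 − 31 = 102 left.
December 1920 has 31 days: 102 − 31 = 71 left.
November 1920 has 30 days: 71 − 30 = 41 left.
October 1920 has 31 days: 41 − 31 = 10 left.
September 1920 has 30 days; 30 − 10 = 20 → September 20, 1920.
Counting forward 28 weeks (= 196 days) from September 20, 1920:
September has 30 days, so 30 − 20 = 10 days remain after September 20, 1920; 196 − 10 = 186 left.
October 1920 has 31 days: 186 − 31 = 155 left.
November 1920 has 30 days: 155 − 30 = 125 left.
December 1920 has 31 days: 125 − 31 = 94 left.
January 1921 has 31 days: 94 − 31 = 63 left.
February 1921 has 28 days (1921 is not a leap year): 63 − 28 = 35 left.
March 1921 has 31 days: 35 − 31 = 4 left.
4 days into April 1921 → April 4, 1921.
Counting back 370 days from April 4, 1921:
Going back 4 days from April 4, 1921 reaches the end of the previous month; 370 − 4 = 366 left.
March 1921 has 31 days: 366 − 31 = 335 left.
February 1921 has 28 days (1921 is not a leap year): 335 − 28 = 307 left.
January 1921 has 31 days: 307 − 31 = 276 left.
December 1920 has 31 days: 276 − 31 = 245 left.
November 1920 has 30 days: 245 − 30 = 215 left.
October 1920 has 31 days: 215 − 31 = 184 left.
September 1920 has 30 days: 184 − 30 = 154 left.
August 1920 has 31 days: 154 − 31 = 123 left.
July 1920 has 31 days: 123 − 31 = 92 left.
June 1920 has 30 days: 92 − 30 = 62 left.
May 1920 has 31 days: 62 − 31 = 31 left.
April 1920 has 30 days: 31 − 30 = 1 left.
March 1920 has 31 days; 31 − 1 = 30 → March 30, 1920.

March 30, 1920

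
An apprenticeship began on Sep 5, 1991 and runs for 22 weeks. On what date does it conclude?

February 6, 1992

Counting forward 22 weeks = 154 days from September 5, 1991.
September has 30 days, so 30 − 5 = 25 days remain after September 5, 1991; 154 − 25 = 129 left.
October 1991 has 31 days: 129 − 31 = 98 left.
November 1991 has 30 days: 98 − 30 = 68 left.
December 1991 has 31 days: 68 − 31 = 37 left.
January 1992 has 31 days: 37 − 31 = 6 left.
6 days into February 1992 → February 6, 1992.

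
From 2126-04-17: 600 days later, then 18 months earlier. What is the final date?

June 8, 2126

Counting forward 600 days from April 17, 2126:
April has 30 days, so 30 − 17 = 13 days remain after April 17, 2126; 600 − 13 = 587 left.
May 2126 has 31 days: 587 − 31 = 556 left.
June 2126 has 30 days: 556 − 30 = 526 left.
July 2126 has 31 days: 526 − 31 = 495 left.
August 2126 has 31 days: 495 − 31 = 464 left.
September 2126 has 30 days: 464 − 30 = 434 left.
October 2126 has 31 days: 434 − 31 = 403 left.
November 2126 has 30 days: 403 − 30 = 373 left.
December 2126 has 31 days: 373 − 31 = 342 left.
January 2127 has 31 days: 342 − 31 = 311 left.
February 2127 has 28 days (2127 is not a leap year): 311 − 28 = 283 left.
March 2127 has 31 days: 283 − 31 = 252 left.
April 2127 has 30 days: 252 − 30 = 222 left.
May 2127 has 31 days: 222 − 31 = 191 left.
June 2127 has 30 days: 191 − 30 = 161 left.
July 2127 has 31 days: 161 − 31 = 130 left.
August 2127 has 31 days: 130 − 31 = 99 left.
September 2127 has 30 days: 99 − 30 = 69 left.
October 2127 has 31 days: 69 − 31 = 38 left.
November 2127 has 30 days: 38 − 30 = 8 left.
8 days into December 2127 → December 8, 2127.
Counting back 18 months from December 8, 2127:
month 12 − 18 = -6, which is month 6 of year 2126 → June 2126.
Day 8 is valid in June, giving June 8, 2126.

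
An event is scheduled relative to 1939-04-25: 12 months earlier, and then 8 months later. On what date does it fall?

Subtracting 12 months from April 25, 1939:
month 4 − 12 = -8, which is month 4 of year 1938 → April 1938.
Day 25 is valid in April, giving April 25, 1938.
Advancing 8 months from April 25, 1938:
month 4 + 8 = 12 → December 1938.
Day 25 is valid in December, giving December 25, 1938.

December 25, 1938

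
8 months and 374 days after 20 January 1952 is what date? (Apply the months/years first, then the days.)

Adding 8 months and 374 days from January 20, 1952: first the month/year part, then the days.
month 1 + 8 = 9 → September 1952.
Day 20 is valid in September, giving September 20, 1952.
Now add 374 days from September 20, 1952.
September has 30 days, so 30 − 20 = 10 days remain after September 20, 1952; 374 − 10 = 364 left.
October 1952 has 31 days: 364 − 31 = 333 left.
November 1952 has 30 days: 333 − 30 = 303 left.
December 1952 has 31 days: 303 − 31 = 272 left.
January 1953 has 31 days: 272 − 31 = 241 left.
February 1953 has 28 days (1953 is not a leap year): 241 − 28 = 213 left.
March 1953 has 31 days: 213 − 31 = 182 left.
April 1953 has 30 days: 182 − 30 = 152 left.
May 1953 has 31 days: 152 − 31 = 121 left.
June 1953 has 30 days: 121 − 30 = 91 left.
July 1953 has 31 days: 91 − 31 = 60 left.
August 1953 has 31 days: 60 − 31 = 29 left.
29 days into September 1953 → September 29, 1953.

September 29, 1953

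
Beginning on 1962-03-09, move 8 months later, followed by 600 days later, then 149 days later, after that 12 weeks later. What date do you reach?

February 19, 1965

Advancing 8 months from March 9, 1962:
month 3 + 8 = 11 → November 1962.
Day 9 is valid in November, giving November 9, 1962.
Adding 600 days from November 9, 1962:
November has 30 days, so 30 − 9 = 21 days remain after November 9, 1962; 600 − 21 = 579 left.
December 1962 has 31 days: 579 − 31 = 548 left.
January 1963 has 31 days: 548 − 31 = 517 left.
February 1963 has 28 days (1963 is not a leap year): 517 − 28 = 489 left.
March 1963 has 31 days: 489 − 31 = 458 left.
April 1963 has 30 days: 458 − 30 = 428 left.
May 1963 has 31 days: 428 − 31 = 397 left.
June 1963 has 30 days: 397 − 30 = 367 left.
July 1963 has 31 days: 367 − 31 = 336 left.
August 1963 has 31 days: 336 − 31 = 305 left.
September 1963 has 30 days: 305 − 30 = 275 left.
October 1963 has 31 days: 275 − 31 = 244 left.
November 1963 has 30 days: 244 − 30 = 214 left.
December 1963 has 31 days: 214 − 31 = 183 left.
January 1964 has 31 days: 183 − 31 = 152 left.
February 1964 has 29 days (1964 is a leap year): 152 − 29 = 123 left.
March 1964 has 31 days: 123 − 31 = 92 left.
April 1964 has 30 days: 92 − 30 = 62 left.
May 1964 has 31 days: 62 − 31 = 31 left.
June 1964 has 30 days: 31 − 30 = 1 left.
1 day into July 1964 → July 1, 1964.
Advancing 149 days from July 1, 1964:
July has 31 days, so 31 − 1 = 30 days remain after July 1, 1964; 149 − 30 = 119 left.
August 1964 has 31 days: 119 − 31 = 88 left.
September 1964 has 30 days: 88 − 30 = 58 left.
October 1964 has 31 days: 58 − 31 = 27 left.
27 days into November 1964 → November 27, 1964.
Counting forward 12 weeks (= 84 days) from November 27, 1964:
November has 30 days, so 30 − 27 = 3 days remain after November 27, 1964; 84 − 3 = 81 left.
December 1964 has 31 days: 81 − 31 = 50 left.
January 1965 has 31 days: 50 − 31 = 19 left.
19 days into February 1965 → February 19, 1965.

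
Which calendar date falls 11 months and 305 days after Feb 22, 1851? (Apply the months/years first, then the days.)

November 22, 1852

Adding 11 months and 305 days from February 22, 1851: first the month/year part, then the days.
month 2 + 11 = 13, which is month 1 of year 1852 → January 1852.
Day 22 is valid in January, giving January 22, 1852.
Now add 305 days from January 22, 1852.
January has 31 days, so 31 − 22 = 9 days remain after January 22, 1852; 305 − 9 = 296 left.
February 1852 has 29 days (1852 is a leap year): 296 − 29 = 267 left.
March 1852 has 31 days: 267 − 31 = 236 left.
April 1852 has 30 days: 236 − 30 = 206 left.
May 1852 has 31 days: 206 − 31 = 175 left.
June 1852 has 30 days: 175 − 30 = 145 left.
July 1852 has 31 days: 145 − 31 = 114 left.
August 1852 has 31 days: 114 − 31 = 83 left.
September 1852 has 30 days: 83 − 30 = 53 left.
October 1852 has 31 days: 53 − 31 = 22 left.
22 days into November 1852 → November 22, 1852.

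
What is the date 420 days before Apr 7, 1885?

Subtracting 420 days from April 7, 1885.
Going back 7 days from April 7, 1885 reaches the end of the previous month; 420 − 7 = 413 left.
March 1885 has 31 days: 413 − 31 = 382 left.
February 1885 has 28 days (1885 is not a leap year): 382 − 28 = 354 left.
January 1885 has 31 days: 354 − 31 = 323 left.
December 1884 has 31 days: 323 − 31 = 292 left.
November 1884 has 30 days: 292 − 30 = 262 left.
October 1884 has 31 days: 262 − 31 = 231 left.
September 1884 has 30 days: 231 − 30 = 201 left.
August 1884 has 31 days: 201 − 31 = 170 left.
July 1884 has 31 days: 170 − 31 = 139 left.
June 1884 has 30 days: 139 − 30 = 109 left.
May 1884 has 31 days: 109 − 31 = 78 left.
April 1884 has 30 days: 78 − 30 = 48 left.
March 1884 has 31 days: 48 − 31 = 17 left.
February 1884 has 29 days; 29 − 17 = 12 → February 12, 1884.

February 12, 1884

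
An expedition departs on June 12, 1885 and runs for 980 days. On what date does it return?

February 17, 1888

Adding 980 days from June 12, 1885.
June has 30 days, so 30 − 12 = 18 days remain after June 12, 1885; 980 − 18 = 962 left.
July 1885 has 31 days: 962 − 31 = 931 left.
August 1885 has 31 days: 931 − 31 = 900 left.
September 1885 has 30 days: 900 − 30 = 870 left.
October 1885 has 31 days: 870 − 31 = 839 left.
November 1885 has 30 days: 839 − 30 = 809 left.
December 1885 has 31 days: 809 − 31 = 778 left.
January 1886 has 31 days: 778 − 31 = 747 left.
February 1886 has 28 days (1886 is not a leap year): 747 − 28 = 719 left.
March 1886 has 31 days: 719 − 31 = 688 left.
April 1886 has 30 days: 688 − 30 = 658 left.
May 1886 has 31 days: 658 − 31 = 627 left.
June 1886 has 30 days: 627 − 30 = 597 left.
July 1886 has 31 days: 597 − 31 = 566 left.
August 1886 has 31 days: 566 − 31 = 535 left.
September 1886 has 30 days: 535 − 30 = 505 left.
October 1886 has 31 days: 505 − 31 = 474 left.
November 1886 has 30 days: 474 − 30 = 444 left.
December 1886 has 31 days: 444 − 31 = 413 left.
January 1887 has 31 days: 413 − 31 = 382 left.
February 1887 has 28 days (1887 is not a leap year): 382 − 28 = 354 left.
March 1887 has 31 days: 354 − 31 = 323 left.
April 1887 has 30 days: 323 − 30 = 293 left.
May 1887 has 31 days: 293 − 31 = 262 left.
June 1887 has 30 days: 262 − 30 = 232 left.
July 1887 has 31 days: 232 − 31 = 201 left.
August 1887 has 31 days: 201 − 31 = 170 left.
September 1887 has 30 days: 170 − 30 = 140 left.
October 1887 has 31 days: 140 − 31 = 109 left.
November 1887 has 30 days: 109 − 30 = 79 left.
December 1887 has 31 days: 79 − 31 = 48 left.
January 1888 has 31 days: 48 − 31 = 17 left.
17 days into February 1888 → February 17, 1888.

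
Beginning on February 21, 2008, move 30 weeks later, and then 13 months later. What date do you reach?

Adding 30 weeks (= 210 days) from February 21, 2008:
February has 29 days, so 29 − 21 = 8 days remain after February 21, 2008; 210 − 8 = 202 left.
March 2008 has 31 days: 202 − 31 = 171 left.
April 2008 has 30 days: 171 − 30 = 141 left.
May 2008 has 31 days: 141 − 31 = 110 left.
June 2008 has 30 days: 110 − 30 = 80 left.
July 2008 has 31 days: 80 − 31 = 49 left.
August 2008 has 31 days: 49 − 31 = 18 left.
18 days into September 2008 → September 18, 2008.
Adding 13 months from September 18, 2008:
month 9 + 13 = 22, which is month 10 of year 2009 → October 2009.
Day 18 is valid in October, giving October 18, 2009.

October 18, 2009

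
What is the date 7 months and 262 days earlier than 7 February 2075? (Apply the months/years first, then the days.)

October 18, 2073

Going back 7 months and 262 days from February 7, 2075: first the month/year part, then the days.
month 2 − 7 = -5, which is month 7 of year 2074 → July 2074.
Day 7 is valid in July, giving July 7, 2074.
Now subtract 262 days from July 7, 2074.
Going back 7 days from July 7, 2074 reaches the end of the previous month; 262 − 7 = 255 left.
June 2074 has 30 days: 255 − 30 = 225 left.
May 2074 has 31 days: 225 − 31 = 194 left.
April 2074 has 30 days: 194 − 30 = 164 left.
March 2074 has 31 days: 164 − 31 = 133 left.
February 2074 has 28 days (2074 is not a leap year): 133 − 28 = 105 left.
January 2074 has 31 days: 105 − 31 = 74 left.
December 2073 has 31 days: 74 − 31 = 43 left.
November 2073 has 30 days: 43 − 30 = 13 left.
October 2073 has 31 days; 31 − 13 = 18 → October 18, 2073.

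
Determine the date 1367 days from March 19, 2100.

Counting forward 1367 days from March 19, 2100.
March has 31 days, so 31 − 19 = 12 days remain after March 19, 2100; 1367 − 12 = 1355 left.
April 2100 has 30 days: 1355 − 30 = 1325 left.
May 2100 has 31 days: 1325 − 31 = 1294 left.
June 2100 has 30 days: 1294 − 30 = 1264 left.
July 2100 has 31 days: 1264 − 31 = 1233 left.
August 2100 has 31 days: 1233 − 31 = 1202 left.
September 2100 has 30 days: 1202 − 30 = 1172 left.
October 2100 has 31 days: 1172 − 31 = 1141 left.
November 2100 has 30 days: 1141 − 30 = 1111 left.
December 2100 has 31 days: 1111 − 31 = 1080 left.
January 2101 has 31 days: 1080 − 31 = 1049 left.
February 2101 has 28 days (2101 is not a leap year): 1049 − 28 = 1021 left.
March 2101 has 31 days: 1021 − 31 = 990 left.
April 2101 has 30 days: 990 − 30 = 960 left.
May 2101 has 31 days: 960 − 31 = 929 left.
June 2101 has 30 days: 929 − 30 = 899 left.
July 2101 has 31 days: 899 − 31 = 868 left.
August 2101 has 31 days: 868 − 31 = 837 left.
September 2101 has 30 days: 837 − 30 = 807 left.
October 2101 has 31 days: 807 − 31 = 776 left.
November 2101 has 30 days: 776 − 30 = 746 left.
December 2101 has 31 days: 746 − 31 = 715 left.
January 2102 has 31 days: 715 − 31 = 684 left.
February 2102 has 28 days (2102 is not a leap year): 684 − 28 = 656 left.
March 2102 has 31 days: 656 − 31 = 625 left.
April 2102 has 30 days: 625 − 30 = 595 left.
May 2102 has 31 days: 595 − 31 = 564 left.
June 2102 has 30 days: 564 − 30 = 534 left.
July 2102 has 31 days: 534 − 31 = 503 left.
August 2102 has 31 days: 503 − 31 = 472 left.
September 2102 has 30 days: 472 − 30 = 442 left.
October 2102 has 31 days: 442 − 31 = 411 left.
November 2102 has 30 days: 411 − 30 = 381 left.
December 2102 has 31 days: 381 − 31 = 350 left.
January 2103 has 31 days: 350 − 31 = 319 left.
February 2103 has 28 days (2103 is not a leap year): 319 − 28 = 291 left.
March 2103 has 31 days: 291 − 31 = 260 left.
April 2103 has 30 days: 260 − 30 = 230 left.
May 2103 has 31 days: 230 − 31 = 199 left.
June 2103 has 30 days: 199 − 30 = 169 left.
July 2103 has 31 days: 169 − 31 = 138 left.
August 2103 has 31 days: 138 − 31 = 107 left.
September 2103 has 30 days: 107 − 30 = 77 left.
October 2103 has 31 days: 77 − 31 = 46 left.
November 2103 has 30 days: 46 − 30 = 16 left.
16 days into December 2103 → December 16, 2103.

December 16, 2103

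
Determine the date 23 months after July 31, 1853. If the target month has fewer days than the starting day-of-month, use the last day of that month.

Adding 23 months from July 31, 1853.
month 7 + 23 = 30, which is month 6 of year 1855 → June 1855.
June 1855 has only 30 days and the start was day 31, so the date clamps to June 30, 1855.

June 30, 1855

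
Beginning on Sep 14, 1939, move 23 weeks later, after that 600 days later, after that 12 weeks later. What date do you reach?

Advancing 23 weeks (= 161 days) from September 14, 1939:
September has 30 days, so 30 − 14 = 16 days remain after September 14, 1939; 161 − 16 = 145 left.
October 1939 has 31 days: 145 − 31 = 114 left.
November 1939 has 30 days: 114 − 30 = 84 left.
December 1939 has 31 days: 84 − 31 = 53 left.
January 1940 has 31 days: 53 − 31 = 22 left.
22 days into February 1940 → February 22, 1940.
Advancing 600 days from February 22, 1940:
February has 29 days, so 29 − 22 = 7 days remain after February 22, 1940; 600 − 7 = 593 left.
March 1940 has 31 days: 593 − 31 = 562 left.
April 1940 has 30 days: 562 − 30 = 532 left.
May 1940 has 31 days: 532 − 31 = 501 left.
June 1940 has 30 days: 501 − 30 = 471 left.
July 1940 has 31 days: 471 − 31 = 440 left.
August 1940 has 31 days: 440 − 31 = 409 left.
September 1940 has 30 days: 409 − 30 = 379 left.
October 1940 has 31 days: 379 − 31 = 348 left.
November 1940 has 30 days: 348 − 30 = 318 left.
December 1940 has 31 days: 318 − 31 = 287 left.
January 1941 has 31 days: 287 − 31 = 256 left.
February 1941 has 28 days (1941 is not a leap year): 256 − 28 = 228 left.
March 1941 has 31 days: 228 − 31 = 197 left.
April 1941 has 30 days: 197 − 30 = 167 left.
May 1941 has 31 days: 167 − 31 = 136 left.
June 1941 has 30 days: 136 − 30 = 106 left.
July 1941 has 31 days: 106 − 31 = 75 left.
August 1941 has 31 days: 75 − 31 = 44 left.
September 1941 has 30 days: 44 − 30 = 14 left.
14 days into October 1941 → October 14, 1941.
Advancing 12 weeks (= 84 days) from October 14, 1941:
October has 31 days, so 31 − 14 = 17 days remain after October 14, 1941; 84 − 17 = 67 left.
November 1941 has 30 days: 67 − 30 = 37 left.
December 1941 has 31 days: 37 − 31 = 6 left.
6 days into January 1942 → January 6, 1942.

January 6, 1942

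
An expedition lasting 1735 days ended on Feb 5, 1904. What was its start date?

May 6, 1899

Subtracting 1735 days from February 5, 1904.
Going back 5 days from February 5, 1904 reaches the end of the previous month; 1735 − 5 = 1730 left.
January 1904 has 31 days: 1730 − 31 = 1699 left.
December 1903 has 31 days: 1699 − 31 = 1668 left.
November 1903 has 30 days: 1668 − 30 = 1638 left.
October 1903 has 31 days: 1638 − 31 = 1607 left.
September 1903 has 30 days: 1607 − 30 = 1577 left.
August 1903 has 31 days: 1577 − 31 = 1546 left.
July 1903 has 31 days: 1546 − 31 = 1515 left.
June 1903 has 30 days: 1515 − 30 = 1485 left.
May 1903 has 31 days: 1485 − 31 = 1454 left.
April 1903 has 30 days: 1454 − 30 = 1424 left.
March 1903 has 31 days: 1424 − 31 = 1393 left.
February 1903 has 28 days (1903 is not a leap year): 1393 − 28 = 1365 left.
January 1903 has 31 days: 1365 − 31 = 1334 left.
December 1902 has 31 days: 1334 − 31 = 1303 left.
November 1902 has 30 days: 1303 − 30 = 1273 left.
October 1902 has 31 days: 1273 − 31 = 1242 left.
September 1902 has 30 days: 1242 − 30 = 1212 left.
August 1902 has 31 days: 1212 − 31 = 1181 left.
July 1902 has 31 days: 1181 − 31 = 1150 left.
June 1902 has 30 days: 1150 − 30 = 1120 left.
May 1902 has 31 days: 1120 − 31 = 1089 left.
April 1902 has 30 days: 1089 − 30 = 1059 left.
March 1902 has 31 days: 1059 − 31 = 1028 left.
February 1902 has 28 days (1902 is not a leap year): 1028 − 28 = 1000 left.
January 1902 has 31 days: 1000 − 31 = 969 left.
December 1901 has 31 days: 969 − 31 = 938 left.
November 1901 has 30 days: 938 − 30 = 908 left.
October 1901 has 31 days: 908 − 31 = 877 left.
September 1901 has 30 days: 877 − 30 = 847 left.
August 1901 has 31 days: 847 − 31 = 816 left.
July 1901 has 31 days: 816 − 31 = 785 left.
June 1901 has 30 days: 785 − 30 = 755 left.
May 1901 has 31 days: 755 − 31 = 724 left.
April 1901 has 30 days: 724 − 30 = 694 left.
March 1901 has 31 days: 694 − 31 = 663 left.
February 1901 has 28 days (1901 is not a leap year): 663 − 28 = 635 left.
January 1901 has 31 days: 635 − 31 = 604 left.
December 1900 has 31 days: 604 − 31 = 573 left.
November 1900 has 30 days: 573 − 30 = 543 left.
October 1900 has 31 days: 543 − 31 = 512 left.
September 1900 has 30 days: 512 − 30 = 482 left.
August 1900 has 31 days: 482 − 31 = 451 left.
July 1900 has 31 days: 451 − 31 = 420 left.
June 1900 has 30 days: 420 − 30 = 390 left.
May 1900 has 31 days: 390 − 31 = 359 left.
April 1900 has 30 days: 359 − 30 = 329 left.
March 1900 has 31 days: 329 − 31 = 298 left.
February 1900 has 28 days (1900 is not a leap year (divisible by 100 but not 400)): 298 − 28 = 270 left.
January 1900 has 31 days: 270 − 31 = 239 left.
December 1899 has 31 days: 239 − 31 = 208 left.
November 1899 has 30 days: 208 − 30 = 178 left.
October 1899 has 31 days: 178 − 31 = 147 left.
September 1899 has 30 days: 147 − 30 = 117 left.
August 1899 has 31 days: 117 − 31 = 86 left.
July 1899 has 31 days: 86 − 31 = 55 left.
June 1899 has 30 days: 55 − 30 = 25 left.
May 1899 has 31 days; 31 − 25 = 6 → May 6, 1899.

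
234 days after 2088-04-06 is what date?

Adding 234 days from April 6, 2088.
April has 30 days, so 30 − 6 = 24 days remain after April 6, 2088; 234 − 24 = 210 left.
May 2088 has 31 days: 210 − 31 = 179 left.
June 2088 has 30 days: 179 − 30 = 149 left.
July 2088 has 31 days: 149 − 31 = 118 left.
August 2088 has 31 days: 118 − 31 = 87 left.
September 2088 has 30 days: 87 − 30 = 57 left.
October 2088 has 31 days: 57 − 31 = 26 left.
26 days into November 2088 → November 26, 2088.

November 26, 2088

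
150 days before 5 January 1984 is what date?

Counting back 150 days from January 5, 1984.
Going back 5 days from January 5, 1984 reaches the end of the previous month; 150 − 5 = 145 left.
December 1983 has 31 days: 145 − 31 = 114 left.
November 1983 has 30 days: 114 − 30 = 84 left.
October 1983 has 31 days: 84 − 31 = 53 left.
September 1983 has 30 days: 53 − 30 = 23 left.
August 1983 has 31 days; 31 − 23 = 8 → August 8, 1983.

August 8, 1983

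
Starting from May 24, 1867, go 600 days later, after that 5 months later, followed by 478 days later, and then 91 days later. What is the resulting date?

January 3, 1871

Advancing 600 days from May 24, 1867:
May has 31 days, so 31 − 24 = 7 days remain after May 24, 1867; 600 − 7 = 593 left.
June 1867 has 30 days: 593 − 30 = 563 left.
July 1867 has 31 days: 563 − 31 = 532 left.
August 1867 has 31 days: 532 − 31 = 501 left.
September 1867 has 30 days: 501 − 30 = 471 left.
October 1867 has 31 days: 471 − 31 = 440 left.
November 1867 has 30 days: 440 − 30 = 410 left.
December 1867 has 31 days: 410 − 31 = 379 left.
January 1868 has 31 days: 379 − 31 = 348 left.
February 1868 has 29 days (1868 is a leap year): 348 − 29 = 319 left.
March 1868 has 31 days: 319 − 31 = 288 left.
April 1868 has 30 days: 288 − 30 = 258 left.
May 1868 has 31 days: 258 − 31 = 227 left.
June 1868 has 30 days: 227 − 30 = 197 left.
July 1868 has 31 days: 197 − 31 = 166 left.
August 1868 has 31 days: 166 − 31 = 135 left.
September 1868 has 30 days: 135 − 30 = 105 left.
October 1868 has 31 days: 105 − 31 = 74 left.
November 1868 has 30 days: 74 − 30 = 44 left.
December 1868 has 31 days: 44 − 31 = 13 left.
13 days into January 1869 → January 13, 1869.
Adding 5 months from January 13, 1869:
month 1 + 5 = 6 → June 1869.
Day 13 is valid in June, giving June 13, 1869.
Counting forward 478 days from June 13, 1869:
June has 30 days, so 30 − 13 = 17 days remain after June 13, 1869; 478 − 17 = 461 left.
July 1869 has 31 days: 461 − 31 = 430 left.
August 1869 has 31 days: 430 − 31 = 399 left.
September 1869 has 30 days: 399 − 30 = 369 left.
October 1869 has 31 days: 369 − 31 = 338 left.
November 1869 has 30 days: 338 − 30 = 308 left.
December 1869 has 31 days: 308 − 31 = 277 left.
January 1870 has 31 days: 277 − 31 = 246 left.
February 1870 has 28 days (1870 is not a leap year): 246 − 28 = 218 left.
March 1870 has 31 days: 218 − 31 = 187 left.
April 1870 has 30 days: 187 − 30 = 157 left.
May 1870 has 31 days: 157 − 31 = 126 left.
June 1870 has 30 days: 126 − 30 = 96 left.
July 1870 has 31 days: 96 − 31 = 65 left.
August 1870 has 31 days: 65 − 31 = 34 left.
September 1870 has 30 days: 34 − 30 = 4 left.
4 days into October 1870 → October 4, 1870.
Advancing 91 days from October 4, 1870:
October has 31 days, so 31 − 4 = 27 days remain after October 4, 1870; 91 − 27 = 64 left.
November 1870 has 30 days: 64 − 30 = 34 left.
December 1870 has 31 days: 34 − 31 = 3 left.
3 days into January 1871 → January 3, 1871.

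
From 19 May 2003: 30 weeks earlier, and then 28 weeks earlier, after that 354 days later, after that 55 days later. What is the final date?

Subtracting 30 weeks (= 210 days) from May 19, 2003:
Going back 19 days from May 19, 2003 reaches the end of the previous month; 210 − 19 = 191 left.
April 2003 has 30 days: 191 − 30 = 161 left.
March 2003 has 31 days: 161 − 31 = 130 left.
February 2003 has 28 days (2003 is not a leap year): 130 − 28 = 102 left.
January 2003 has 31 days: 102 − 31 = 71 left.
December 2002 has 31 days: 71 − 31 = 40 left.
November 2002 has 30 days: 40 − 30 = 10 left.
October 2002 has 31 days; 31 − 10 = 21 → October 21, 2002.
Counting back 28 weeks (= 196 days) from October 21, 2002:
Going back 21 days from October 21, 2002 reaches the end of the previous month; 196 − 21 = 175 left.
September 2002 has 30 days: 175 − 30 = 145 left.
August 2002 has 31 days: 145 − 31 = 114 left.
July 2002 has 31 days: 114 − 31 = 83 left.
June 2002 has 30 days: 83 − 30 = 53 left.
May 2002 has 31 days: 53 − 31 = 22 left.
April 2002 has 30 days; 30 − 22 = 8 → April 8, 2002.
Counting forward 354 days from April 8, 2002:
April has 30 days, so 30 − 8 = 22 days remain after April 8, 2002; 354 − 22 = 332 left.
May 2002 has 31 days: 332 − 31 = 301 left.
June 2002 has 30 days: 301 − 30 = 271 left.
July 2002 has 31 days: 271 − 31 = 240 left.
August 2002 has 31 days: 240 − 31 = 209 left.
September 2002 has 30 days: 209 − 30 = 179 left.
October 2002 has 31 days: 179 − 31 = 148 left.
November 2002 has 30 days: 148 − 30 = 118 left.
December 2002 has 31 days: 118 − 31 = 87 left.
January 2003 has 31 days: 87 − 31 = 56 left.
February 2003 has 28 days (2003 is not a leap year): 56 − 28 = 28 left.
28 days into March 2003 → March 28, 2003.
Advancing 55 days from March 28, 2003:
March has 31 days, so 31 − 28 = 3 days remain after March 28, 2003; 55 − 3 = 52 left.
April 2003 has 30 days: 52 − 30 = 22 left.
22 days into May 2003 → May 22, 2003.

May 22, 2003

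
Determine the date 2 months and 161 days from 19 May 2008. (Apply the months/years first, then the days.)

December 27, 2008

Counting forward 2 months and 161 days from May 19, 2008: first the month/year part, then the days.
month 5 + 2 = 7 → July 2008.
Day 19 is valid in July, giving July 19, 2008.
Now add 161 days from July 19, 2008.
July has 31 days, so 31 − 19 = 12 days remain after July 19, 2008; 161 − 12 = 149 left.
August 2008 has 31 days: 149 − 31 = 118 left.
September 2008 has 30 days: 118 − 30 = 88 left.
October 2008 has 31 days: 88 − 31 = 57 left.
November 2008 has 30 days: 57 − 30 = 27 left.
27 days into December 2008 → December 27, 2008.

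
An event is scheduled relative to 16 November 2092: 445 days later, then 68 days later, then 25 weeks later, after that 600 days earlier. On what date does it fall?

February 12, 2093

Counting forward 445 days from November 16, 2092:
November has 30 days, so 30 − 16 = 14 days remain after November 16, 2092; 445 − 14 = 431 left.
December 2092 has 31 days: 431 − 31 = 400 left.
January 2093 has 31 days: 400 − 31 = 369 left.
February 2093 has 28 days (2093 is not a leap year): 369 − 28 = 341 left.
March 2093 has 31 days: 341 − 31 = 310 left.
April 2093 has 30 days: 310 − 30 = 280 left.
May 2093 has 31 days: 280 − 31 = 249 left.
June 2093 has 30 days: 249 − 30 = 219 left.
July 2093 has 31 days: 219 − 31 = 188 left.
August 2093 has 31 days: 188 − 31 = 157 left.
September 2093 has 30 days: 157 − 30 = 127 left.
October 2093 has 31 days: 127 − 31 = 96 left.
November 2093 has 30 days: 96 − 30 = 66 left.
December 2093 has 31 days: 66 − 31 = 35 left.
January 2094 has 31 days: 35 − 31 = 4 left.
4 days into February 2094 → February 4, 2094.
Advancing 68 days from February 4, 2094:
February has 28 days, so 28 − 4 = 24 days remain after February 4, 2094; 68 − 24 = 44 left.
March 2094 has 31 days: 44 − 31 = 13 left.
13 days into April 2094 → April 13, 2094.
Adding 25 weeks (= 175 days) from April 13, 2094:
April has 30 days, so 30 − 13 = 17 days remain after April 13, 2094; 175 − 17 = 158 left.
May 2094 has 31 days: 158 − 31 = 127 left.
June 2094 has 30 days: 127 − 30 = 97 left.
July 2094 has 31 days: 97 − 31 = 66 left.
August 2094 has 31 days: 66 − 31 = 35 left.
September 2094 has 30 days: 35 − 30 = 5 left.
5 days into October 2094 → October 5, 2094.
Going back 600 days from October 5, 2094:
Going back 5 days from October 5, 2094 reaches the end of the previous month; 600 − 5 = 595 left.
September 2094 has 30 days: 595 − 30 = 565 left.
August 2094 has 31 days: 565 − 31 = 534 left.
July 2094 has 31 days: 534 − 31 = 503 left.
June 2094 has 30 days: 503 − 30 = 473 left.
May 2094 has 31 days: 473 − 31 = 442 left.
April 2094 has 30 days: 442 − 30 = 412 left.
March 2094 has 31 days: 412 − 31 = 381 left.
February 2094 has 28 days (2094 is not a leap year): 381 − 28 = 353 left.
January 2094 has 31 days: 353 − 31 = 322 left.
December 2093 has 31 days: 322 − 31 = 291 left.
November 2093 has 30 days: 291 − 30 = 261 left.
October 2093 has 31 days: 261 − 31 = 230 left.
September 2093 has 30 days: 230 − 30 = 200 left.
August 2093 has 31 days: 200 − 31 = 169 left.
July 2093 has 31 days: 169 − 31 = 138 left.
June 2093 has 30 days: 138 − 30 = 108 left.
May 2093 has 31 days: 108 − 31 = 77 left.
April 2093 has 30 days: 77 − 30 = 47 left.
March 2093 has 31 days: 47 − 31 = 16 left.
February 2093 has 28 days; 28 − 16 = 12 → February 12, 2093.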